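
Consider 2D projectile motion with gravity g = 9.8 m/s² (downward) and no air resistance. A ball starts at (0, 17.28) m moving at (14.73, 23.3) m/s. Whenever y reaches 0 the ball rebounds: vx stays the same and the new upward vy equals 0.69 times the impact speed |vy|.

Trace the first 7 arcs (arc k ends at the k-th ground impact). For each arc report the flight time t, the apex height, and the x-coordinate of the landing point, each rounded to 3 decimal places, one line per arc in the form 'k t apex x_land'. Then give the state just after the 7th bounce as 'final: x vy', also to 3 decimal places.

1 5.407 44.978 79.649
2 4.181 21.414 141.236
3 2.885 10.195 183.731
4 1.991 4.854 213.052
5 1.374 2.311 233.284
6 0.948 1.100 247.244
7 0.654 0.524 256.876
final: 256.876 2.211

Arc 1: start y=17.280, vy=23.300 → t=5.407, apex=44.978, x_land=79.649, impact vy=-29.691
  bounce: vy ← 0.69·29.691 = 20.487
Arc 2: start y=0.000, vy=20.487 → t=4.181, apex=21.414, x_land=141.236, impact vy=-20.487
  bounce: vy ← 0.69·20.487 = 14.136
Arc 3: start y=0.000, vy=14.136 → t=2.885, apex=10.195, x_land=183.731, impact vy=-14.136
  bounce: vy ← 0.69·14.136 = 9.754
Arc 4: start y=0.000, vy=9.754 → t=1.991, apex=4.854, x_land=213.052, impact vy=-9.754
  bounce: vy ← 0.69·9.754 = 6.730
Arc 5: start y=0.000, vy=6.730 → t=1.374, apex=2.311, x_land=233.284, impact vy=-6.730
  bounce: vy ← 0.69·6.730 = 4.644
Arc 6: start y=0.000, vy=4.644 → t=0.948, apex=1.100, x_land=247.244, impact vy=-4.644
  bounce: vy ← 0.69·4.644 = 3.204
Arc 7: start y=0.000, vy=3.204 → t=0.654, apex=0.524, x_land=256.876, impact vy=-3.204
  bounce: vy ← 0.69·3.204 = 2.211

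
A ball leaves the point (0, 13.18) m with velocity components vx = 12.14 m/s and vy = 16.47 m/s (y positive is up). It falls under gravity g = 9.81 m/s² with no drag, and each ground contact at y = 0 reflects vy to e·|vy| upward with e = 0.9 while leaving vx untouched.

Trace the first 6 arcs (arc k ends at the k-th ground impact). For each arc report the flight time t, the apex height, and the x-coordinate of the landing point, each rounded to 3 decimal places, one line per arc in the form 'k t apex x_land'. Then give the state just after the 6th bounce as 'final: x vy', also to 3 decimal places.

Arc 1: start y=13.180, vy=16.470 → t=4.025, apex=27.006, x_land=48.868, impact vy=-23.019
  bounce: vy ← 0.9·23.019 = 20.717
Arc 2: start y=0.000, vy=20.717 → t=4.224, apex=21.875, x_land=100.142, impact vy=-20.717
  bounce: vy ← 0.9·20.717 = 18.645
Arc 3: start y=0.000, vy=18.645 → t=3.801, apex=17.718, x_land=146.289, impact vy=-18.645
  bounce: vy ← 0.9·18.645 = 16.781
Arc 4: start y=0.000, vy=16.781 → t=3.421, apex=14.352, x_land=187.821, impact vy=-16.781
  bounce: vy ← 0.9·16.781 = 15.102
Arc 5: start y=0.000, vy=15.102 → t=3.079, apex=11.625, x_land=225.200, impact vy=-15.102
  bounce: vy ← 0.9·15.102 = 13.592
Arc 6: start y=0.000, vy=13.592 → t=2.771, apex=9.416, x_land=258.841, impact vy=-13.592
  bounce: vy ← 0.9·13.592 = 12.233

1 4.025 27.006 48.868
2 4.224 21.875 100.142
3 3.801 17.718 146.289
4 3.421 14.352 187.821
5 3.079 11.625 225.200
6 2.771 9.416 258.841
final: 258.841 12.233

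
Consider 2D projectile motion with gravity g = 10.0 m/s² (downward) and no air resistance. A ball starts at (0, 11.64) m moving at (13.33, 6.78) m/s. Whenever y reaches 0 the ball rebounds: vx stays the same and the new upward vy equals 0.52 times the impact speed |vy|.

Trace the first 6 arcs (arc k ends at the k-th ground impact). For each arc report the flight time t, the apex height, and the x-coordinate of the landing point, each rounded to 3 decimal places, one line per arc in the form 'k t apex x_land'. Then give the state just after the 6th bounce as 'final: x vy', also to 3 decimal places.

1 2.348 13.938 31.294
2 1.736 3.769 54.440
3 0.903 1.019 66.477
4 0.470 0.276 72.735
5 0.244 0.075 75.990
6 0.127 0.020 77.682
final: 77.682 0.330

Arc 1: start y=11.640, vy=6.780 → t=2.348, apex=13.938, x_land=31.294, impact vy=-16.696
  bounce: vy ← 0.52·16.696 = 8.682
Arc 2: start y=0.000, vy=8.682 → t=1.736, apex=3.769, x_land=54.440, impact vy=-8.682
  bounce: vy ← 0.52·8.682 = 4.515
Arc 3: start y=0.000, vy=4.515 → t=0.903, apex=1.019, x_land=66.477, impact vy=-4.515
  bounce: vy ← 0.52·4.515 = 2.348
Arc 4: start y=0.000, vy=2.348 → t=0.470, apex=0.276, x_land=72.735, impact vy=-2.348
  bounce: vy ← 0.52·2.348 = 1.221
Arc 5: start y=0.000, vy=1.221 → t=0.244, apex=0.075, x_land=75.990, impact vy=-1.221
  bounce: vy ← 0.52·1.221 = 0.635
Arc 6: start y=0.000, vy=0.635 → t=0.127, apex=0.020, x_land=77.682, impact vy=-0.635
  bounce: vy ← 0.52·0.635 = 0.330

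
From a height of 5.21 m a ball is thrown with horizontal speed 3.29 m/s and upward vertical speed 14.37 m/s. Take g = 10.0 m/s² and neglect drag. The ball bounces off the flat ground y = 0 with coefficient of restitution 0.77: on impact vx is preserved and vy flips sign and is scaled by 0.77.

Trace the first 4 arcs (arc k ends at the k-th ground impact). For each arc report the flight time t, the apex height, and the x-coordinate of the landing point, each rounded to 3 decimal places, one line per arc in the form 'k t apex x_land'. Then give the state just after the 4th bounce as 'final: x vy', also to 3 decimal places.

1 3.200 15.535 10.527
2 2.714 9.211 19.458
3 2.090 5.461 26.334
4 1.609 3.238 31.629
final: 31.629 6.196

Arc 1: start y=5.210, vy=14.370 → t=3.200, apex=15.535, x_land=10.527, impact vy=-17.627
  bounce: vy ← 0.77·17.627 = 13.572
Arc 2: start y=0.000, vy=13.572 → t=2.714, apex=9.211, x_land=19.458, impact vy=-13.572
  bounce: vy ← 0.77·13.572 = 10.451
Arc 3: start y=0.000, vy=10.451 → t=2.090, apex=5.461, x_land=26.334, impact vy=-10.451
  bounce: vy ← 0.77·10.451 = 8.047
Arc 4: start y=0.000, vy=8.047 → t=1.609, apex=3.238, x_land=31.629, impact vy=-8.047
  bounce: vy ← 0.77·8.047 = 6.196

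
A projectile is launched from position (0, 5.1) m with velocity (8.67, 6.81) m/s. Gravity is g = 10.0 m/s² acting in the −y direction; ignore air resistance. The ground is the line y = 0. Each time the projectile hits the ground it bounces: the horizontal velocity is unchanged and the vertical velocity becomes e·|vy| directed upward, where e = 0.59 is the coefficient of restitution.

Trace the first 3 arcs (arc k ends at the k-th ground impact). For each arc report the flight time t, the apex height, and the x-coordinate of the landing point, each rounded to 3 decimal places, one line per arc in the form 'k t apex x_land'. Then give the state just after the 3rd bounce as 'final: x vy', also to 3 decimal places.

1 1.899 7.419 16.465
2 1.437 2.582 28.927
3 0.848 0.899 36.280
final: 36.280 2.502

Arc 1: start y=5.100, vy=6.810 → t=1.899, apex=7.419, x_land=16.465, impact vy=-12.181
  bounce: vy ← 0.59·12.181 = 7.187
Arc 2: start y=0.000, vy=7.187 → t=1.437, apex=2.582, x_land=28.927, impact vy=-7.187
  bounce: vy ← 0.59·7.187 = 4.240
Arc 3: start y=0.000, vy=4.240 → t=0.848, apex=0.899, x_land=36.280, impact vy=-4.240
  bounce: vy ← 0.59·4.240 = 2.502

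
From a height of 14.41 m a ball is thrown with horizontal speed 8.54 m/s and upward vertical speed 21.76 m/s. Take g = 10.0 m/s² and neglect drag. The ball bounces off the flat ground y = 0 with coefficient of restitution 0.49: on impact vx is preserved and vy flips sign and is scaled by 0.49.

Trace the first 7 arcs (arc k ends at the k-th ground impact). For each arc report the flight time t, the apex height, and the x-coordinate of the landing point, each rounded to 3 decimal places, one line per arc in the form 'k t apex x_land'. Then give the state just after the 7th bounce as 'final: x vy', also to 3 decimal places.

Arc 1: start y=14.410, vy=21.760 → t=4.936, apex=38.085, x_land=42.152, impact vy=-27.599
  bounce: vy ← 0.49·27.599 = 13.523
Arc 2: start y=0.000, vy=13.523 → t=2.705, apex=9.144, x_land=65.251, impact vy=-13.523
  bounce: vy ← 0.49·13.523 = 6.626
Arc 3: start y=0.000, vy=6.626 → t=1.325, apex=2.196, x_land=76.569, impact vy=-6.626
  bounce: vy ← 0.49·6.626 = 3.247
Arc 4: start y=0.000, vy=3.247 → t=0.649, apex=0.527, x_land=82.114, impact vy=-3.247
  bounce: vy ← 0.49·3.247 = 1.591
Arc 5: start y=0.000, vy=1.591 → t=0.318, apex=0.127, x_land=84.832, impact vy=-1.591
  bounce: vy ← 0.49·1.591 = 0.780
Arc 6: start y=0.000, vy=0.780 → t=0.156, apex=0.030, x_land=86.163, impact vy=-0.780
  bounce: vy ← 0.49·0.780 = 0.382
Arc 7: start y=0.000, vy=0.382 → t=0.076, apex=0.007, x_land=86.816, impact vy=-0.382
  bounce: vy ← 0.49·0.382 = 0.187

1 4.936 38.085 42.152
2 2.705 9.144 65.251
3 1.325 2.196 76.569
4 0.649 0.527 82.114
5 0.318 0.127 84.832
6 0.156 0.030 86.163
7 0.076 0.007 86.816
final: 86.816 0.187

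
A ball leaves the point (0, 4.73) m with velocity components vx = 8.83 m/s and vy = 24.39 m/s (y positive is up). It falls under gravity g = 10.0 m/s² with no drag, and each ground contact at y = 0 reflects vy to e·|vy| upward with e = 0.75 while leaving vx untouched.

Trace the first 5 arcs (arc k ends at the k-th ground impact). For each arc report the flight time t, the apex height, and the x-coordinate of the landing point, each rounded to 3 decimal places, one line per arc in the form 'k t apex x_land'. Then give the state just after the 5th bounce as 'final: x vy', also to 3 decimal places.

Arc 1: start y=4.730, vy=24.390 → t=5.065, apex=34.474, x_land=44.722, impact vy=-26.258
  bounce: vy ← 0.75·26.258 = 19.693
Arc 2: start y=0.000, vy=19.693 → t=3.939, apex=19.391, x_land=79.500, impact vy=-19.693
  bounce: vy ← 0.75·19.693 = 14.770
Arc 3: start y=0.000, vy=14.770 → t=2.954, apex=10.908, x_land=105.584, impact vy=-14.770
  bounce: vy ← 0.75·14.770 = 11.078
Arc 4: start y=0.000, vy=11.078 → t=2.216, apex=6.136, x_land=125.147, impact vy=-11.078
  bounce: vy ← 0.75·11.078 = 8.308
Arc 5: start y=0.000, vy=8.308 → t=1.662, apex=3.451, x_land=139.819, impact vy=-8.308
  bounce: vy ← 0.75·8.308 = 6.231

1 5.065 34.474 44.722
2 3.939 19.391 79.500
3 2.954 10.908 105.584
4 2.216 6.136 125.147
5 1.662 3.451 139.819
final: 139.819 6.231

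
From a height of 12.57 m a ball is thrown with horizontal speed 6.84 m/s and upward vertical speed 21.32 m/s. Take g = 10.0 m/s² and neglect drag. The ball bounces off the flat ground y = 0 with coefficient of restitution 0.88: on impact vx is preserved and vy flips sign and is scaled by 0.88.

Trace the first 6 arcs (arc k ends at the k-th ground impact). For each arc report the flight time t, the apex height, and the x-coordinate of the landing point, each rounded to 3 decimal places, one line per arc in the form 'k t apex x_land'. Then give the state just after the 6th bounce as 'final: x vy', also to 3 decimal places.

Arc 1: start y=12.570, vy=21.320 → t=4.789, apex=35.297, x_land=32.756, impact vy=-26.570
  bounce: vy ← 0.88·26.570 = 23.381
Arc 2: start y=0.000, vy=23.381 → t=4.676, apex=27.334, x_land=64.742, impact vy=-23.381
  bounce: vy ← 0.88·23.381 = 20.575
Arc 3: start y=0.000, vy=20.575 → t=4.115, apex=21.168, x_land=92.889, impact vy=-20.575
  bounce: vy ← 0.88·20.575 = 18.106
Arc 4: start y=0.000, vy=18.106 → t=3.621, apex=16.392, x_land=117.659, impact vy=-18.106
  bounce: vy ← 0.88·18.106 = 15.934
Arc 5: start y=0.000, vy=15.934 → t=3.187, apex=12.694, x_land=139.456, impact vy=-15.934
  bounce: vy ← 0.88·15.934 = 14.022
Arc 6: start y=0.000, vy=14.022 → t=2.804, apex=9.830, x_land=158.638, impact vy=-14.022
  bounce: vy ← 0.88·14.022 = 12.339

1 4.789 35.297 32.756
2 4.676 27.334 64.742
3 4.115 21.168 92.889
4 3.621 16.392 117.659
5 3.187 12.694 139.456
6 2.804 9.830 158.638
final: 158.638 12.339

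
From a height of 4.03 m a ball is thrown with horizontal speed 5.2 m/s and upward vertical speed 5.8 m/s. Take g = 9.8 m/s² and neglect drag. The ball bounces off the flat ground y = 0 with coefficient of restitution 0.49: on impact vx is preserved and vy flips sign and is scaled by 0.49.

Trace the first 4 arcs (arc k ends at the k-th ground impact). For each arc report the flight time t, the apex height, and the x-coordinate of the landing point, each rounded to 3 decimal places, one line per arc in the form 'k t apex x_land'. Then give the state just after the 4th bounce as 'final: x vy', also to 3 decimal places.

Arc 1: start y=4.030, vy=5.800 → t=1.675, apex=5.746, x_land=8.709, impact vy=-10.613
  bounce: vy ← 0.49·10.613 = 5.200
Arc 2: start y=0.000, vy=5.200 → t=1.061, apex=1.380, x_land=14.227, impact vy=-5.200
  bounce: vy ← 0.49·5.200 = 2.548
Arc 3: start y=0.000, vy=2.548 → t=0.520, apex=0.331, x_land=16.931, impact vy=-2.548
  bounce: vy ← 0.49·2.548 = 1.249
Arc 4: start y=0.000, vy=1.249 → t=0.255, apex=0.080, x_land=18.256, impact vy=-1.249
  bounce: vy ← 0.49·1.249 = 0.612

1 1.675 5.746 8.709
2 1.061 1.380 14.227
3 0.520 0.331 16.931
4 0.255 0.080 18.256
final: 18.256 0.612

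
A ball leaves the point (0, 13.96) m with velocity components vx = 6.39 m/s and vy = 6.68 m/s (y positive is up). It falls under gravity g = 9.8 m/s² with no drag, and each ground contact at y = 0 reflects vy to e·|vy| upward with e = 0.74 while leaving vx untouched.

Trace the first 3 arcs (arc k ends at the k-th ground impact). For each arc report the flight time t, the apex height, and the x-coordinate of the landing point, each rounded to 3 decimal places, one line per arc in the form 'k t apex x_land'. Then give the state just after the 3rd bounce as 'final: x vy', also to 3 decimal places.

1 2.502 16.237 15.988
2 2.694 8.891 33.203
3 1.994 4.869 45.942
final: 45.942 7.229

Arc 1: start y=13.960, vy=6.680 → t=2.502, apex=16.237, x_land=15.988, impact vy=-17.839
  bounce: vy ← 0.74·17.839 = 13.201
Arc 2: start y=0.000, vy=13.201 → t=2.694, apex=8.891, x_land=33.203, impact vy=-13.201
  bounce: vy ← 0.74·13.201 = 9.769
Arc 3: start y=0.000, vy=9.769 → t=1.994, apex=4.869, x_land=45.942, impact vy=-9.769
  bounce: vy ← 0.74·9.769 = 7.229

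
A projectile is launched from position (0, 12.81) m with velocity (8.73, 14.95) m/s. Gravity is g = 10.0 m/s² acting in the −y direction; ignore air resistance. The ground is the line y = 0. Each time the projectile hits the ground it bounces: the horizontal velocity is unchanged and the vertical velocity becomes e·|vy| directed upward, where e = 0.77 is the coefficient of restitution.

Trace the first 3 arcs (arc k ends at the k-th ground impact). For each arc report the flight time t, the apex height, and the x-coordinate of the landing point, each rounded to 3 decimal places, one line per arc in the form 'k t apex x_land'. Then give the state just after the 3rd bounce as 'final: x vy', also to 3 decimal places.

Arc 1: start y=12.810, vy=14.950 → t=3.685, apex=23.985, x_land=32.172, impact vy=-21.902
  bounce: vy ← 0.77·21.902 = 16.865
Arc 2: start y=0.000, vy=16.865 → t=3.373, apex=14.221, x_land=61.618, impact vy=-16.865
  bounce: vy ← 0.77·16.865 = 12.986
Arc 3: start y=0.000, vy=12.986 → t=2.597, apex=8.432, x_land=84.291, impact vy=-12.986
  bounce: vy ← 0.77·12.986 = 9.999

1 3.685 23.985 32.172
2 3.373 14.221 61.618
3 2.597 8.432 84.291
final: 84.291 9.999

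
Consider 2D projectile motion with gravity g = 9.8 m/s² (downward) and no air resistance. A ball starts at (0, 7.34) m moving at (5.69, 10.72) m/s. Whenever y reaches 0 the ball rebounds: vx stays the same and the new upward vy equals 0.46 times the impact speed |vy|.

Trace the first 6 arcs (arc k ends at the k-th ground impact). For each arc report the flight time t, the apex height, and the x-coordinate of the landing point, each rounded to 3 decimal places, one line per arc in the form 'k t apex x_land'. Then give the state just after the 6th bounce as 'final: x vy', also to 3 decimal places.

Arc 1: start y=7.340, vy=10.720 → t=2.735, apex=13.203, x_land=15.564, impact vy=-16.087
  bounce: vy ← 0.46·16.087 = 7.400
Arc 2: start y=0.000, vy=7.400 → t=1.510, apex=2.794, x_land=24.157, impact vy=-7.400
  bounce: vy ← 0.46·7.400 = 3.404
Arc 3: start y=0.000, vy=3.404 → t=0.695, apex=0.591, x_land=28.110, impact vy=-3.404
  bounce: vy ← 0.46·3.404 = 1.566
Arc 4: start y=0.000, vy=1.566 → t=0.320, apex=0.125, x_land=29.928, impact vy=-1.566
  bounce: vy ← 0.46·1.566 = 0.720
Arc 5: start y=0.000, vy=0.720 → t=0.147, apex=0.026, x_land=30.765, impact vy=-0.720
  bounce: vy ← 0.46·0.720 = 0.331
Arc 6: start y=0.000, vy=0.331 → t=0.068, apex=0.006, x_land=31.149, impact vy=-0.331
  bounce: vy ← 0.46·0.331 = 0.152

1 2.735 13.203 15.564
2 1.510 2.794 24.157
3 0.695 0.591 28.110
4 0.320 0.125 29.928
5 0.147 0.026 30.765
6 0.068 0.006 31.149
final: 31.149 0.152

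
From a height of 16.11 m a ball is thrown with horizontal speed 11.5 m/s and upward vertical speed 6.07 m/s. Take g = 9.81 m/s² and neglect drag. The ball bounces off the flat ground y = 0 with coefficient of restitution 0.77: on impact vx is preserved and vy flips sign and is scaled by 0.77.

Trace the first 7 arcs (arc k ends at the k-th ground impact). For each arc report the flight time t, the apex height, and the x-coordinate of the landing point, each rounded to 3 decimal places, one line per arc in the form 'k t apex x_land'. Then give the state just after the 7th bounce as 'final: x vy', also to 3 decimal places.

Arc 1: start y=16.110, vy=6.070 → t=2.534, apex=17.988, x_land=29.138, impact vy=-18.786
  bounce: vy ← 0.77·18.786 = 14.465
Arc 2: start y=0.000, vy=14.465 → t=2.949, apex=10.665, x_land=63.053, impact vy=-14.465
  bounce: vy ← 0.77·14.465 = 11.138
Arc 3: start y=0.000, vy=11.138 → t=2.271, apex=6.323, x_land=89.168, impact vy=-11.138
  bounce: vy ← 0.77·11.138 = 8.577
Arc 4: start y=0.000, vy=8.577 → t=1.749, apex=3.749, x_land=109.276, impact vy=-8.577
  bounce: vy ← 0.77·8.577 = 6.604
Arc 5: start y=0.000, vy=6.604 → t=1.346, apex=2.223, x_land=124.759, impact vy=-6.604
  bounce: vy ← 0.77·6.604 = 5.085
Arc 6: start y=0.000, vy=5.085 → t=1.037, apex=1.318, x_land=136.681, impact vy=-5.085
  bounce: vy ← 0.77·5.085 = 3.915
Arc 7: start y=0.000, vy=3.915 → t=0.798, apex=0.781, x_land=145.861, impact vy=-3.915
  bounce: vy ← 0.77·3.915 = 3.015

1 2.534 17.988 29.138
2 2.949 10.665 63.053
3 2.271 6.323 89.168
4 1.749 3.749 109.276
5 1.346 2.223 124.759
6 1.037 1.318 136.681
7 0.798 0.781 145.861
final: 145.861 3.015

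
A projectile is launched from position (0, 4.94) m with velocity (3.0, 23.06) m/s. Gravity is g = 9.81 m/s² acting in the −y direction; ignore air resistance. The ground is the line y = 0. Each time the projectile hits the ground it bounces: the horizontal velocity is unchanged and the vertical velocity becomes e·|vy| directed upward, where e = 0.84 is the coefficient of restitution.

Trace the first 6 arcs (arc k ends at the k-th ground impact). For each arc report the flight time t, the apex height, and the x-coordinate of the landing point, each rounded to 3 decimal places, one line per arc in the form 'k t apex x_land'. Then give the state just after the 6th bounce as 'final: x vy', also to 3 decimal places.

1 4.907 32.043 14.720
2 4.294 22.610 27.602
3 3.607 15.953 38.422
4 3.030 11.257 47.512
5 2.545 7.943 55.147
6 2.138 5.604 61.560
final: 61.560 8.808

Arc 1: start y=4.940, vy=23.060 → t=4.907, apex=32.043, x_land=14.720, impact vy=-25.074
  bounce: vy ← 0.84·25.074 = 21.062
Arc 2: start y=0.000, vy=21.062 → t=4.294, apex=22.610, x_land=27.602, impact vy=-21.062
  bounce: vy ← 0.84·21.062 = 17.692
Arc 3: start y=0.000, vy=17.692 → t=3.607, apex=15.953, x_land=38.422, impact vy=-17.692
  bounce: vy ← 0.84·17.692 = 14.861
Arc 4: start y=0.000, vy=14.861 → t=3.030, apex=11.257, x_land=47.512, impact vy=-14.861
  bounce: vy ← 0.84·14.861 = 12.483
Arc 5: start y=0.000, vy=12.483 → t=2.545, apex=7.943, x_land=55.147, impact vy=-12.483
  bounce: vy ← 0.84·12.483 = 10.486
Arc 6: start y=0.000, vy=10.486 → t=2.138, apex=5.604, x_land=61.560, impact vy=-10.486
  bounce: vy ← 0.84·10.486 = 8.808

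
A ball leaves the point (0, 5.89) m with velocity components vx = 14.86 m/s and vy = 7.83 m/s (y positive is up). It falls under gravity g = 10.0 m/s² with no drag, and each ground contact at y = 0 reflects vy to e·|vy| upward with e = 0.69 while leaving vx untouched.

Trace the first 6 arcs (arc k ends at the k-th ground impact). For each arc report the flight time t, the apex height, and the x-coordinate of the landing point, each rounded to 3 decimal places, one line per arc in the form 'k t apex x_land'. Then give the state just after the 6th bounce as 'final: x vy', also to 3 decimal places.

Arc 1: start y=5.890, vy=7.830 → t=2.121, apex=8.955, x_land=31.523, impact vy=-13.383
  bounce: vy ← 0.69·13.383 = 9.234
Arc 2: start y=0.000, vy=9.234 → t=1.847, apex=4.264, x_land=58.967, impact vy=-9.234
  bounce: vy ← 0.69·9.234 = 6.372
Arc 3: start y=0.000, vy=6.372 → t=1.274, apex=2.030, x_land=77.904, impact vy=-6.372
  bounce: vy ← 0.69·6.372 = 4.396
Arc 4: start y=0.000, vy=4.396 → t=0.879, apex=0.966, x_land=90.970, impact vy=-4.396
  bounce: vy ← 0.69·4.396 = 3.034
Arc 5: start y=0.000, vy=3.034 → t=0.607, apex=0.460, x_land=99.986, impact vy=-3.034
  bounce: vy ← 0.69·3.034 = 2.093
Arc 6: start y=0.000, vy=2.093 → t=0.419, apex=0.219, x_land=106.207, impact vy=-2.093
  bounce: vy ← 0.69·2.093 = 1.444

1 2.121 8.955 31.523
2 1.847 4.264 58.967
3 1.274 2.030 77.904
4 0.879 0.966 90.970
5 0.607 0.460 99.986
6 0.419 0.219 106.207
final: 106.207 1.444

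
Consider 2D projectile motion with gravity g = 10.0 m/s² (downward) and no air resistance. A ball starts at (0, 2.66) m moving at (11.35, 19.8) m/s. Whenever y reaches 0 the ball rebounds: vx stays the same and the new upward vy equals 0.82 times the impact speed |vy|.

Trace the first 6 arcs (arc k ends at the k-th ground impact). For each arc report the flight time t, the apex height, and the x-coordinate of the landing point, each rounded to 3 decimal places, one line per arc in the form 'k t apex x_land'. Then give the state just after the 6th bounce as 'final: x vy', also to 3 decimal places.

1 4.090 22.262 46.422
2 3.461 14.969 85.699
3 2.838 10.065 117.906
4 2.327 6.768 144.316
5 1.908 4.551 165.972
6 1.565 3.060 183.730
final: 183.730 6.415

Arc 1: start y=2.660, vy=19.800 → t=4.090, apex=22.262, x_land=46.422, impact vy=-21.101
  bounce: vy ← 0.82·21.101 = 17.303
Arc 2: start y=0.000, vy=17.303 → t=3.461, apex=14.969, x_land=85.699, impact vy=-17.303
  bounce: vy ← 0.82·17.303 = 14.188
Arc 3: start y=0.000, vy=14.188 → t=2.838, apex=10.065, x_land=117.906, impact vy=-14.188
  bounce: vy ← 0.82·14.188 = 11.634
Arc 4: start y=0.000, vy=11.634 → t=2.327, apex=6.768, x_land=144.316, impact vy=-11.634
  bounce: vy ← 0.82·11.634 = 9.540
Arc 5: start y=0.000, vy=9.540 → t=1.908, apex=4.551, x_land=165.972, impact vy=-9.540
  bounce: vy ← 0.82·9.540 = 7.823
Arc 6: start y=0.000, vy=7.823 → t=1.565, apex=3.060, x_land=183.730, impact vy=-7.823
  bounce: vy ← 0.82·7.823 = 6.415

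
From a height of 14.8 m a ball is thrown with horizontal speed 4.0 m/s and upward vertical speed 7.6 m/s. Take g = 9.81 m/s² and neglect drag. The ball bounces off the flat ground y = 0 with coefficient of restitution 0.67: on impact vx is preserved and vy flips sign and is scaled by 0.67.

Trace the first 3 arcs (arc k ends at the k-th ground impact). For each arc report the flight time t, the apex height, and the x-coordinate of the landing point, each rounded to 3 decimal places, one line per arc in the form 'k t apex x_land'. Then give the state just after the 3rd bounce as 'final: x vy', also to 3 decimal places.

Arc 1: start y=14.800, vy=7.600 → t=2.677, apex=17.744, x_land=10.707, impact vy=-18.658
  bounce: vy ← 0.67·18.658 = 12.501
Arc 2: start y=0.000, vy=12.501 → t=2.549, apex=7.965, x_land=20.901, impact vy=-12.501
  bounce: vy ← 0.67·12.501 = 8.376
Arc 3: start y=0.000, vy=8.376 → t=1.708, apex=3.576, x_land=27.732, impact vy=-8.376
  bounce: vy ← 0.67·8.376 = 5.612

1 2.677 17.744 10.707
2 2.549 7.965 20.901
3 1.708 3.576 27.732
final: 27.732 5.612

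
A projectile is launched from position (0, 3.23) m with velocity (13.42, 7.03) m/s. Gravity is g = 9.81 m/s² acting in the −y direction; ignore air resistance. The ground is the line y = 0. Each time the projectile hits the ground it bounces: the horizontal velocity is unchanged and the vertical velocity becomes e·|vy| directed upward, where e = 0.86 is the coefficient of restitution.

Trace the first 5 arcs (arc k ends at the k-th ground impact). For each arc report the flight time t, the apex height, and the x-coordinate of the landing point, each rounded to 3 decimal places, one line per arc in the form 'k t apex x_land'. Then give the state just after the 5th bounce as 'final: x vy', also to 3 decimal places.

1 1.799 5.749 24.146
2 1.862 4.252 49.135
3 1.601 3.145 70.626
4 1.377 2.326 89.108
5 1.184 1.720 105.002
final: 105.002 4.996

Arc 1: start y=3.230, vy=7.030 → t=1.799, apex=5.749, x_land=24.146, impact vy=-10.620
  bounce: vy ← 0.86·10.620 = 9.134
Arc 2: start y=0.000, vy=9.134 → t=1.862, apex=4.252, x_land=49.135, impact vy=-9.134
  bounce: vy ← 0.86·9.134 = 7.855
Arc 3: start y=0.000, vy=7.855 → t=1.601, apex=3.145, x_land=70.626, impact vy=-7.855
  bounce: vy ← 0.86·7.855 = 6.755
Arc 4: start y=0.000, vy=6.755 → t=1.377, apex=2.326, x_land=89.108, impact vy=-6.755
  bounce: vy ← 0.86·6.755 = 5.809
Arc 5: start y=0.000, vy=5.809 → t=1.184, apex=1.720, x_land=105.002, impact vy=-5.809
  bounce: vy ← 0.86·5.809 = 4.996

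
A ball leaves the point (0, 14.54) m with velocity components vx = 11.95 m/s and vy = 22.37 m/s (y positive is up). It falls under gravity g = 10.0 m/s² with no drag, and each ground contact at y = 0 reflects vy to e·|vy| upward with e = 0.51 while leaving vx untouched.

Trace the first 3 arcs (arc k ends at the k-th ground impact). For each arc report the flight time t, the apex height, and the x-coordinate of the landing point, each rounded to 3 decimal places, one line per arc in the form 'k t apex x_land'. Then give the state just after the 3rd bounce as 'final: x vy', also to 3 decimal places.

1 5.050 39.561 60.346
2 2.869 10.290 94.632
3 1.463 2.676 112.118
final: 112.118 3.731

Arc 1: start y=14.540, vy=22.370 → t=5.050, apex=39.561, x_land=60.346, impact vy=-28.129
  bounce: vy ← 0.51·28.129 = 14.346
Arc 2: start y=0.000, vy=14.346 → t=2.869, apex=10.290, x_land=94.632, impact vy=-14.346
  bounce: vy ← 0.51·14.346 = 7.316
Arc 3: start y=0.000, vy=7.316 → t=1.463, apex=2.676, x_land=112.118, impact vy=-7.316
  bounce: vy ← 0.51·7.316 = 3.731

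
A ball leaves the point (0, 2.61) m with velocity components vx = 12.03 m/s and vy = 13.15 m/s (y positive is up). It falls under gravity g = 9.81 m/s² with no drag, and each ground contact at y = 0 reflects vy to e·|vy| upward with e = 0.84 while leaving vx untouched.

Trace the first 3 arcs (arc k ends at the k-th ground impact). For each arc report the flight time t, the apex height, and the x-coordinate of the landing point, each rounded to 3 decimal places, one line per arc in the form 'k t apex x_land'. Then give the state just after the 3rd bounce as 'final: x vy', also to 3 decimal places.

Arc 1: start y=2.610, vy=13.150 → t=2.867, apex=11.424, x_land=34.485, impact vy=-14.971
  bounce: vy ← 0.84·14.971 = 12.576
Arc 2: start y=0.000, vy=12.576 → t=2.564, apex=8.060, x_land=65.328, impact vy=-12.576
  bounce: vy ← 0.84·12.576 = 10.564
Arc 3: start y=0.000, vy=10.564 → t=2.154, apex=5.687, x_land=91.236, impact vy=-10.564
  bounce: vy ← 0.84·10.564 = 8.873

1 2.867 11.424 34.485
2 2.564 8.060 65.328
3 2.154 5.687 91.236
final: 91.236 8.873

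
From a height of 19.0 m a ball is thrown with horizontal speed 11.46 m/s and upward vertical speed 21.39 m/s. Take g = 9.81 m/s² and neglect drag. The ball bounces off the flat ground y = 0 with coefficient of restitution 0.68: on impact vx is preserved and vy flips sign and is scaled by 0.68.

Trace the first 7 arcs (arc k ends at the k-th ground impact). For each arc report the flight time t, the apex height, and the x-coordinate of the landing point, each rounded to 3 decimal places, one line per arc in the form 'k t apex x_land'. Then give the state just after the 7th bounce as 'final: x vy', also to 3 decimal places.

1 5.118 42.320 58.649
2 3.995 19.569 104.429
3 2.716 9.049 135.560
4 1.847 4.184 156.728
5 1.256 1.935 171.123
6 0.854 0.895 180.911
7 0.581 0.414 187.568
final: 187.568 1.937

Arc 1: start y=19.000, vy=21.390 → t=5.118, apex=42.320, x_land=58.649, impact vy=-28.815
  bounce: vy ← 0.68·28.815 = 19.594
Arc 2: start y=0.000, vy=19.594 → t=3.995, apex=19.569, x_land=104.429, impact vy=-19.594
  bounce: vy ← 0.68·19.594 = 13.324
Arc 3: start y=0.000, vy=13.324 → t=2.716, apex=9.049, x_land=135.560, impact vy=-13.324
  bounce: vy ← 0.68·13.324 = 9.060
Arc 4: start y=0.000, vy=9.060 → t=1.847, apex=4.184, x_land=156.728, impact vy=-9.060
  bounce: vy ← 0.68·9.060 = 6.161
Arc 5: start y=0.000, vy=6.161 → t=1.256, apex=1.935, x_land=171.123, impact vy=-6.161
  bounce: vy ← 0.68·6.161 = 4.190
Arc 6: start y=0.000, vy=4.190 → t=0.854, apex=0.895, x_land=180.911, impact vy=-4.190
  bounce: vy ← 0.68·4.190 = 2.849
Arc 7: start y=0.000, vy=2.849 → t=0.581, apex=0.414, x_land=187.568, impact vy=-2.849
  bounce: vy ← 0.68·2.849 = 1.937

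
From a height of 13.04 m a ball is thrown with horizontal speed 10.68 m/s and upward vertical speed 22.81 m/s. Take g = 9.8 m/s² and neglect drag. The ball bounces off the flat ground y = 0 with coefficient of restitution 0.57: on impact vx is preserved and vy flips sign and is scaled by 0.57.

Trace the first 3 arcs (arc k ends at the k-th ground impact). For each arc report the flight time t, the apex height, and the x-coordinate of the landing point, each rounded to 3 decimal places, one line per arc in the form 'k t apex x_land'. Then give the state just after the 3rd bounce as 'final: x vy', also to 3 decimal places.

Arc 1: start y=13.040, vy=22.810 → t=5.170, apex=39.586, x_land=55.214, impact vy=-27.855
  bounce: vy ← 0.57·27.855 = 15.877
Arc 2: start y=0.000, vy=15.877 → t=3.240, apex=12.861, x_land=89.820, impact vy=-15.877
  bounce: vy ← 0.57·15.877 = 9.050
Arc 3: start y=0.000, vy=9.050 → t=1.847, apex=4.179, x_land=109.545, impact vy=-9.050
  bounce: vy ← 0.57·9.050 = 5.158

1 5.170 39.586 55.214
2 3.240 12.861 89.820
3 1.847 4.179 109.545
final: 109.545 5.158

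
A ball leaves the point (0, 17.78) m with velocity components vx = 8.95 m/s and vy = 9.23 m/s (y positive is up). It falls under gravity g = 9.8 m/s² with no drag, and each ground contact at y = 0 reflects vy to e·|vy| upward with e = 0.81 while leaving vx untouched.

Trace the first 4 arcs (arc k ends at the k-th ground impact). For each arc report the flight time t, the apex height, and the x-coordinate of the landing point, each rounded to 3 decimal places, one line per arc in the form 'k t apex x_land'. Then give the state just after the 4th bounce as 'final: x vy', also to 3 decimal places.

1 3.067 22.127 27.448
2 3.443 14.517 58.259
3 2.788 9.525 83.215
4 2.259 6.249 103.430
final: 103.430 8.964

Arc 1: start y=17.780, vy=9.230 → t=3.067, apex=22.127, x_land=27.448, impact vy=-20.825
  bounce: vy ← 0.81·20.825 = 16.868
Arc 2: start y=0.000, vy=16.868 → t=3.443, apex=14.517, x_land=58.259, impact vy=-16.868
  bounce: vy ← 0.81·16.868 = 13.663
Arc 3: start y=0.000, vy=13.663 → t=2.788, apex=9.525, x_land=83.215, impact vy=-13.663
  bounce: vy ← 0.81·13.663 = 11.067
Arc 4: start y=0.000, vy=11.067 → t=2.259, apex=6.249, x_land=103.430, impact vy=-11.067
  bounce: vy ← 0.81·11.067 = 8.964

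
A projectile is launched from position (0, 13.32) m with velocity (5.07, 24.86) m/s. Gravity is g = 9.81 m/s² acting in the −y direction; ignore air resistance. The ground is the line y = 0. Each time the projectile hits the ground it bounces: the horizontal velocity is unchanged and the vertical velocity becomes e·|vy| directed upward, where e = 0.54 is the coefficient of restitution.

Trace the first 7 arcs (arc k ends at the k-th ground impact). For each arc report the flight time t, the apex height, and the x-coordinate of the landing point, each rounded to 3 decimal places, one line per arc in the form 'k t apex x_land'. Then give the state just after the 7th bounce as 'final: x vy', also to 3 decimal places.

1 5.557 44.819 28.174
2 3.265 13.069 44.726
3 1.763 3.811 53.664
4 0.952 1.111 58.490
5 0.514 0.324 61.097
6 0.278 0.094 62.504
7 0.150 0.028 63.264
final: 63.264 0.397

Arc 1: start y=13.320, vy=24.860 → t=5.557, apex=44.819, x_land=28.174, impact vy=-29.654
  bounce: vy ← 0.54·29.654 = 16.013
Arc 2: start y=0.000, vy=16.013 → t=3.265, apex=13.069, x_land=44.726, impact vy=-16.013
  bounce: vy ← 0.54·16.013 = 8.647
Arc 3: start y=0.000, vy=8.647 → t=1.763, apex=3.811, x_land=53.664, impact vy=-8.647
  bounce: vy ← 0.54·8.647 = 4.669
Arc 4: start y=0.000, vy=4.669 → t=0.952, apex=1.111, x_land=58.490, impact vy=-4.669
  bounce: vy ← 0.54·4.669 = 2.521
Arc 5: start y=0.000, vy=2.521 → t=0.514, apex=0.324, x_land=61.097, impact vy=-2.521
  bounce: vy ← 0.54·2.521 = 1.362
Arc 6: start y=0.000, vy=1.362 → t=0.278, apex=0.094, x_land=62.504, impact vy=-1.362
  bounce: vy ← 0.54·1.362 = 0.735
Arc 7: start y=0.000, vy=0.735 → t=0.150, apex=0.028, x_land=63.264, impact vy=-0.735
  bounce: vy ← 0.54·0.735 = 0.397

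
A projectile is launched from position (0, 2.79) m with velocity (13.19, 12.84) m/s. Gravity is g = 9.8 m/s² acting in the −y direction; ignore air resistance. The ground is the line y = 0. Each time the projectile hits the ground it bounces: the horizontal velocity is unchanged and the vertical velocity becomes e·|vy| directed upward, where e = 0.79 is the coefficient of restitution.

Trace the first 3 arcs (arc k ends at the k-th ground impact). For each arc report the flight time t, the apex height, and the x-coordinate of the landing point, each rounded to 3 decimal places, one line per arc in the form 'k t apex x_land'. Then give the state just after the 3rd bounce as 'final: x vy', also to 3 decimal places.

Arc 1: start y=2.790, vy=12.840 → t=2.822, apex=11.202, x_land=37.224, impact vy=-14.817
  bounce: vy ← 0.79·14.817 = 11.706
Arc 2: start y=0.000, vy=11.706 → t=2.389, apex=6.991, x_land=68.734, impact vy=-11.706
  bounce: vy ← 0.79·11.706 = 9.247
Arc 3: start y=0.000, vy=9.247 → t=1.887, apex=4.363, x_land=93.626, impact vy=-9.247
  bounce: vy ← 0.79·9.247 = 7.305

1 2.822 11.202 37.224
2 2.389 6.991 68.734
3 1.887 4.363 93.626
final: 93.626 7.305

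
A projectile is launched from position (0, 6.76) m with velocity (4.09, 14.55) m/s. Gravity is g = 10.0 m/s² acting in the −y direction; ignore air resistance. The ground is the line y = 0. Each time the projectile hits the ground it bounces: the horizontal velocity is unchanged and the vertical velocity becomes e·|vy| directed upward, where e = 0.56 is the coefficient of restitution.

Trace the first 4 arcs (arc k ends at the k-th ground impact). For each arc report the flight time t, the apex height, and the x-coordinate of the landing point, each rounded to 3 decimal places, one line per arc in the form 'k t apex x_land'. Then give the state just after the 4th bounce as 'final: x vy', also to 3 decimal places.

Arc 1: start y=6.760, vy=14.550 → t=3.318, apex=17.345, x_land=13.569, impact vy=-18.625
  bounce: vy ← 0.56·18.625 = 10.430
Arc 2: start y=0.000, vy=10.430 → t=2.086, apex=5.439, x_land=22.101, impact vy=-10.430
  bounce: vy ← 0.56·10.430 = 5.841
Arc 3: start y=0.000, vy=5.841 → t=1.168, apex=1.706, x_land=26.878, impact vy=-5.841
  bounce: vy ← 0.56·5.841 = 3.271
Arc 4: start y=0.000, vy=3.271 → t=0.654, apex=0.535, x_land=29.554, impact vy=-3.271
  bounce: vy ← 0.56·3.271 = 1.832

1 3.318 17.345 13.569
2 2.086 5.439 22.101
3 1.168 1.706 26.878
4 0.654 0.535 29.554
final: 29.554 1.832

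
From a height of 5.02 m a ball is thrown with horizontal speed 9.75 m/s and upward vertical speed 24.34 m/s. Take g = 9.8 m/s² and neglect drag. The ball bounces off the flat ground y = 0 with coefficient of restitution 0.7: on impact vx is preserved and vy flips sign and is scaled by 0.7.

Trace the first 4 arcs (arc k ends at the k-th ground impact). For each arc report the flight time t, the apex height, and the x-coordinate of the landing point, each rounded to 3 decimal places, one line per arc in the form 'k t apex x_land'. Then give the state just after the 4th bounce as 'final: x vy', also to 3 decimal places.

Arc 1: start y=5.020, vy=24.340 → t=5.166, apex=35.246, x_land=50.365, impact vy=-26.284
  bounce: vy ← 0.7·26.284 = 18.399
Arc 2: start y=0.000, vy=18.399 → t=3.755, apex=17.271, x_land=86.975, impact vy=-18.399
  bounce: vy ← 0.7·18.399 = 12.879
Arc 3: start y=0.000, vy=12.879 → t=2.628, apex=8.463, x_land=112.601, impact vy=-12.879
  bounce: vy ← 0.7·12.879 = 9.015
Arc 4: start y=0.000, vy=9.015 → t=1.840, apex=4.147, x_land=130.540, impact vy=-9.015
  bounce: vy ← 0.7·9.015 = 6.311

1 5.166 35.246 50.365
2 3.755 17.271 86.975
3 2.628 8.463 112.601
4 1.840 4.147 130.540
final: 130.540 6.311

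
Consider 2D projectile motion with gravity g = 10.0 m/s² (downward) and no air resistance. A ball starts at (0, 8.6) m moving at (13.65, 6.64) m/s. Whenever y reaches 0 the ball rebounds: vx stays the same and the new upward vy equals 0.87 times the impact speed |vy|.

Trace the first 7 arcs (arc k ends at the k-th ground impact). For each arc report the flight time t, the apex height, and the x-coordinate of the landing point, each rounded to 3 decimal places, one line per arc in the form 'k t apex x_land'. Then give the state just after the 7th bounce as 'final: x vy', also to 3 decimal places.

Arc 1: start y=8.600, vy=6.640 → t=2.134, apex=10.804, x_land=29.129, impact vy=-14.700
  bounce: vy ← 0.87·14.700 = 12.789
Arc 2: start y=0.000, vy=12.789 → t=2.558, apex=8.178, x_land=64.043, impact vy=-12.789
  bounce: vy ← 0.87·12.789 = 11.126
Arc 3: start y=0.000, vy=11.126 → t=2.225, apex=6.190, x_land=94.418, impact vy=-11.126
  bounce: vy ← 0.87·11.126 = 9.680
Arc 4: start y=0.000, vy=9.680 → t=1.936, apex=4.685, x_land=120.845, impact vy=-9.680
  bounce: vy ← 0.87·9.680 = 8.422
Arc 5: start y=0.000, vy=8.422 → t=1.684, apex=3.546, x_land=143.835, impact vy=-8.422
  bounce: vy ← 0.87·8.422 = 7.327
Arc 6: start y=0.000, vy=7.327 → t=1.465, apex=2.684, x_land=163.838, impact vy=-7.327
  bounce: vy ← 0.87·7.327 = 6.374
Arc 7: start y=0.000, vy=6.374 → t=1.275, apex=2.032, x_land=181.239, impact vy=-6.374
  bounce: vy ← 0.87·6.374 = 5.546

1 2.134 10.804 29.129
2 2.558 8.178 64.043
3 2.225 6.190 94.418
4 1.936 4.685 120.845
5 1.684 3.546 143.835
6 1.465 2.684 163.838
7 1.275 2.032 181.239
final: 181.239 5.546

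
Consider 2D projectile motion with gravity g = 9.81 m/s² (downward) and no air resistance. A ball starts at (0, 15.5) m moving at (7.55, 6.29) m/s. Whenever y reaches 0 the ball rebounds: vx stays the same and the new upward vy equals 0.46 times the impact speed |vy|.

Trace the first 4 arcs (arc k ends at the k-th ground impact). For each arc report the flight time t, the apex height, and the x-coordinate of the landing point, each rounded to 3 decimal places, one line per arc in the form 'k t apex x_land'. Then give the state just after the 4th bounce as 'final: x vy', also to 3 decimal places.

1 2.531 17.517 19.109
2 1.739 3.706 32.235
3 0.800 0.784 38.273
4 0.368 0.166 41.050
final: 41.050 0.830

Arc 1: start y=15.500, vy=6.290 → t=2.531, apex=17.517, x_land=19.109, impact vy=-18.538
  bounce: vy ← 0.46·18.538 = 8.528
Arc 2: start y=0.000, vy=8.528 → t=1.739, apex=3.706, x_land=32.235, impact vy=-8.528
  bounce: vy ← 0.46·8.528 = 3.923
Arc 3: start y=0.000, vy=3.923 → t=0.800, apex=0.784, x_land=38.273, impact vy=-3.923
  bounce: vy ← 0.46·3.923 = 1.804
Arc 4: start y=0.000, vy=1.804 → t=0.368, apex=0.166, x_land=41.050, impact vy=-1.804
  bounce: vy ← 0.46·1.804 = 0.830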